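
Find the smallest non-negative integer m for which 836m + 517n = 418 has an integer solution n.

24

Euclid: 836 = 1·517 + 319; 517 = 1·319 + 198; 319 = 1·198 + 121; 198 = 1·121 + 77; 121 = 1·77 + 44; 77 = 1·44 + 33; 44 = 1·33 + 11; 33 = 3·11 + 0 → gcd = 11; 418 = 11·38.
Back-substitution yields 836·(13) + 517·(-21) = 11, so one solution is m = 13·38 = 494, n = -21·38 = -798.
Solutions in m differ by 517/11 = 47; the one in [0, 47) is 494 mod 47 = 24.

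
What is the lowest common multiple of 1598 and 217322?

gcd first: 217322 = 135·1598 + 1592; 1598 = 1·1592 + 6; 1592 = 265·6 + 2; 6 = 3·2 + 0 → gcd = 2
lcm = 1598·217322/gcd = 347280556/2 = 173640278

173640278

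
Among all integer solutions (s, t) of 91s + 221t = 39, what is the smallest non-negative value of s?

Euclid: 221 = 2·91 + 39; 91 = 2·39 + 13; 39 = 3·13 + 0 → gcd = 13; 39 = 13·3.
Back-substitution yields 91·(5) + 221·(-2) = 13, so one solution is s = 5·3 = 15, t = -2·3 = -6.
Solutions in s differ by 221/13 = 17; the one in [0, 17) is 15 mod 17 = 15.

15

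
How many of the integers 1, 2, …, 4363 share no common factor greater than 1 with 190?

1654

190 = 2·5·19. Inclusion–exclusion on these primes:
4363 − ⌊4363/2⌋ − ⌊4363/5⌋ − ⌊4363/19⌋ + ⌊4363/10⌋ + ⌊4363/38⌋ + ⌊4363/95⌋ − ⌊4363/190⌋ = 1654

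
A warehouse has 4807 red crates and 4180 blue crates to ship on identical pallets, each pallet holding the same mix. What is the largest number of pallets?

209

Euclid: 4807 = 1·4180 + 627; 4180 = 6·627 + 418; 627 = 1·418 + 209; 418 = 2·209 + 0. Last nonzero remainder: 209.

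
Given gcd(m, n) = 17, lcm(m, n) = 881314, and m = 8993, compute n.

m·n = gcd·lcm = 17·881314 = 14982338, so n = 14982338/8993 = 1666.

1666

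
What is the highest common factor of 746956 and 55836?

746956 = 2² · 7² · 37 · 103
55836 = 2² · 3³ · 11 · 47
Common: 2² = 4

4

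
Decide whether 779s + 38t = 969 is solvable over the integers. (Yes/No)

By Bézout, 779s + 38t = 969 has integer solutions iff gcd(779, 38) | 969.
Euclid: 779 = 20·38 + 19; 38 = 2·19 + 0. gcd = 19; 969 mod 19 = 0. Yes.

Yes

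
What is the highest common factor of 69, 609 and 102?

3

gcd(69, 609): 609 = 8·69 + 57; 69 = 1·57 + 12; 57 = 4·12 + 9; 12 = 1·9 + 3; 9 = 3·3 + 0 → 3
gcd(3, 102): 102 = 34·3 + 0 → 3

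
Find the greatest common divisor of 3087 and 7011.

9

Euclid: 7011 = 2·3087 + 837; 3087 = 3·837 + 576; 837 = 1·576 + 261; 576 = 2·261 + 54; 261 = 4·54 + 45; 54 = 1·45 + 9; 45 = 5·9 + 0. Last nonzero remainder: 9.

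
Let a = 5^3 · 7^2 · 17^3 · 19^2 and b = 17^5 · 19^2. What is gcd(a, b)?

min exponent per shared prime: 17^3 · 19^2 = 1773593

1773593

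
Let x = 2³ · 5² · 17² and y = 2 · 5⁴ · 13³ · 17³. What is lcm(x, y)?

max exponent per prime: 2³ · 5⁴ · 13³ · 17³ = 53969305000

53969305000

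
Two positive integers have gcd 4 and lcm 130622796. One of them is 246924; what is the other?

2116

Using mn = gcd(m,n)·lcm(m,n) = 4·130622796 = 522491184, we get n = 522491184/246924 = 2116.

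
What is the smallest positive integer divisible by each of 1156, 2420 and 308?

4895660

lcm(1156, 2420) = 1156·2420/gcd = 2797520/4 = 699380
lcm(699380, 308) = 699380·308/gcd = 215409040/44 = 4895660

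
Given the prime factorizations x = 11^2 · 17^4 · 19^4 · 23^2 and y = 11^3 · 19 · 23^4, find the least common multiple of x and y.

max exponent per prime: 11^3 · 17^4 · 19^4 · 23^4 = 4054146972649217411

4054146972649217411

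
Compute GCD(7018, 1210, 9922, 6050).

7018 = 2 · 11² · 29; 1210 = 2 · 5 · 11²; 9922 = 2 · 11² · 41; 6050 = 2 · 5² · 11²
gcd takes min exponent of each prime: 2 · 11² = 242

242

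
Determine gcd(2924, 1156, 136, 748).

2924 = 2² · 17 · 43; 1156 = 2² · 17²; 136 = 2³ · 17; 748 = 2² · 11 · 17
gcd takes min exponent of each prime: 2² · 17 = 68

68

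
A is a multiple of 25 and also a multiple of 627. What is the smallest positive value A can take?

15675

gcd first: 627 = 25·25 + 2; 25 = 12·2 + 1; 2 = 2·1 + 0 → gcd = 1
lcm = 25·627/gcd = 15675/1 = 15675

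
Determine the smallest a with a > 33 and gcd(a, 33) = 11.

gcd(a, 33) = 11 forces 11 | a; write a = 11s. Then gcd(11s, 11·3) = 11·gcd(s, 3), so need gcd(s, 3) = 1.
11s > 33 gives s ≥ 4. The least s ≥ 4 coprime to 3 is 4, so a = 11·4 = 44.

44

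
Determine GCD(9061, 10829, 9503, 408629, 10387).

9061 = 13 · 17 · 41; 10829 = 7² · 13 · 17; 9503 = 13 · 17 · 43; 408629 = 13 · 17 · 43²; 10387 = 13 · 17 · 47
gcd takes min exponent of each prime: 13 · 17 = 221

221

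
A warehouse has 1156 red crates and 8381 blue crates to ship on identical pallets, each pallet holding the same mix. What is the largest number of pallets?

289

1156 = 2² · 17²
8381 = 17² · 29
Common: 17² = 289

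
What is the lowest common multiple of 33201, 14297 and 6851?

362986533

33201 = 3² · 7 · 17 · 31; 14297 = 17 · 29²; 6851 = 13 · 17 · 31
lcm takes max exponent of each prime: 3² · 7 · 13 · 17 · 29² · 31 = 362986533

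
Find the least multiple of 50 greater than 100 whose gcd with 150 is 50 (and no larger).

Multiples of 50 above 100: 50·3, 50·4, … . Need the cofactor coprime to 150/50 = 3.
Checking s = 3, 4, … the first with gcd(s, 3) = 1 is s = 4, giving 200.

200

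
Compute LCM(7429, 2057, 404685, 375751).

894086353215

7429 = 17 · 19 · 23; 2057 = 11² · 17; 404685 = 3² · 5 · 17 · 23²; 375751 = 17 · 23 · 31²
lcm takes max exponent of each prime: 3² · 5 · 11² · 17 · 19 · 23² · 31² = 894086353215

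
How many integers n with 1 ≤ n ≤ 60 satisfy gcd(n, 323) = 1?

Prime factors of 323: 17, 19. Count integers ≤ 60 divisible by none of them.
By inclusion–exclusion: 60 − ⌊60/17⌋ − ⌊60/19⌋ + ⌊60/323⌋ = 54.

54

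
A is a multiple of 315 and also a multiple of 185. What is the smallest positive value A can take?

11655

315 = 3² · 5 · 7; 185 = 5 · 37
max exponents: 3² · 5 · 7 · 37 = 11655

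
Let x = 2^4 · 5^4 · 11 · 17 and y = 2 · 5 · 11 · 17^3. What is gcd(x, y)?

min exponent per shared prime: 2 · 5 · 11 · 17 = 1870

1870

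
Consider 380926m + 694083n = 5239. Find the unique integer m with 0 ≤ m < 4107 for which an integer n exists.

Reduce mod 694083: 380926m ≡ 5239 (mod 694083). With g = gcd(380926, 694083) = 169 dividing 5239, divide through: 2254m ≡ 31 (mod 4107).
Since gcd(2254, 4107) = 1, m ≡ 31·(2254)⁻¹ ≡ 2407 (mod 4107). Smallest non-negative: 2407.

2407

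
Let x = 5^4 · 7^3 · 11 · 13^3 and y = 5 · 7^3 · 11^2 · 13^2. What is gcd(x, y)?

3188185

min exponent per shared prime: 5 · 7^3 · 11 · 13^2 = 3188185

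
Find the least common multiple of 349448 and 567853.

4542824

gcd first: 567853 = 1·349448 + 218405; 349448 = 1·218405 + 131043; 218405 = 1·131043 + 87362; 131043 = 1·87362 + 43681; 87362 = 2·43681 + 0 → gcd = 43681
lcm = 349448·567853/gcd = 198435095144/43681 = 4542824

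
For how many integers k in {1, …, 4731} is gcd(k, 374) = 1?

2025

Prime factors of 374: 2, 11, 17. Count integers ≤ 4731 divisible by none of them.
By inclusion–exclusion: 4731 − ⌊4731/2⌋ − ⌊4731/11⌋ − ⌊4731/17⌋ + ⌊4731/22⌋ + ⌊4731/34⌋ + ⌊4731/187⌋ − ⌊4731/374⌋ = 2025.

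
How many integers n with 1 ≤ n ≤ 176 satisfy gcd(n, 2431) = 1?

Prime factors of 2431: 11, 13, 17. Count integers ≤ 176 divisible by none of them.
By inclusion–exclusion: 176 − ⌊176/11⌋ − ⌊176/13⌋ − ⌊176/17⌋ + ⌊176/143⌋ + ⌊176/187⌋ + ⌊176/221⌋ − ⌊176/2431⌋ = 138.

138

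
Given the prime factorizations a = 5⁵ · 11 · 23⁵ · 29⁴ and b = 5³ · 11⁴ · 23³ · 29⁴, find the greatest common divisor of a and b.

min exponent per shared prime: 5³ · 11 · 23³ · 29⁴ = 11832545899625

11832545899625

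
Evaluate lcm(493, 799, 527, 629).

493 = 17 · 29; 799 = 17 · 47; 527 = 17 · 31; 629 = 17 · 37
lcm takes max exponent of each prime: 17 · 29 · 31 · 37 · 47 = 26577137

26577137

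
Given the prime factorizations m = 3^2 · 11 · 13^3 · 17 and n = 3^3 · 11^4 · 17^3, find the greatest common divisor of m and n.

1683

min exponent per shared prime: 3^2 · 11 · 17 = 1683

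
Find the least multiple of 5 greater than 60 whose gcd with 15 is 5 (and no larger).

gcd(a, 15) = 5 forces 5 | a; write a = 5s. Then gcd(5s, 5·3) = 5·gcd(s, 3), so need gcd(s, 3) = 1.
5s > 60 gives s ≥ 13. The least s ≥ 13 coprime to 3 is 13, so a = 5·13 = 65.

65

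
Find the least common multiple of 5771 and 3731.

5771 = 29 · 199; 3731 = 7 · 13 · 41
max exponents: 7 · 13 · 29 · 41 · 199 = 21531601

21531601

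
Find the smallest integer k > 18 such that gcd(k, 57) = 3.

21

57 = 3·19. Any k with gcd(k, 57) = 3 is a multiple of 3, say 3s, with s coprime to 19.
Need s > 18/3, so s ≥ 7. First s ≥ 7 with gcd(s, 19) = 1 is s = 7. Thus k = 3·7 = 21.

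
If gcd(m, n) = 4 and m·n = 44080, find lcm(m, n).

gcd·lcm = product, so lcm = 44080/4 = 11020.

11020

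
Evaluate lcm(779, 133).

5453

779 = 19 · 41; 133 = 7 · 19
max exponents: 7 · 19 · 41 = 5453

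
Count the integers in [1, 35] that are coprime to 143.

30

143 = 11·13. Inclusion–exclusion on these primes:
35 − ⌊35/11⌋ − ⌊35/13⌋ + ⌊35/143⌋ = 30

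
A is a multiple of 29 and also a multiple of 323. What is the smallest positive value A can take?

29 = 29; 323 = 17 · 19
max exponents: 17 · 19 · 29 = 9367

9367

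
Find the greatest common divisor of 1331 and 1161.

1

Euclid: 1331 = 1·1161 + 170; 1161 = 6·170 + 141; 170 = 1·141 + 29; 141 = 4·29 + 25; 29 = 1·25 + 4; 25 = 6·4 + 1; 4 = 4·1 + 0. Last nonzero remainder: 1.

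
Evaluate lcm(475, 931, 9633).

475 = 5² · 19; 931 = 7² · 19; 9633 = 3 · 13² · 19
lcm takes max exponent of each prime: 3 · 5² · 7² · 13² · 19 = 11800425

11800425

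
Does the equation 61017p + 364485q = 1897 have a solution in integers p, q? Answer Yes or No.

No

By Bézout, 61017p + 364485q = 1897 has integer solutions iff gcd(61017, 364485) | 1897.
Euclid: 364485 = 5·61017 + 59400; 61017 = 1·59400 + 1617; 59400 = 36·1617 + 1188; 1617 = 1·1188 + 429; 1188 = 2·429 + 330; 429 = 1·330 + 99; 330 = 3·99 + 33; 99 = 3·33 + 0. gcd = 33; 1897 mod 33 = 16. No.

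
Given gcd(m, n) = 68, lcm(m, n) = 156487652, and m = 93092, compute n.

114308

Using mn = gcd(m,n)·lcm(m,n) = 68·156487652 = 10641160336, we get n = 10641160336/93092 = 114308.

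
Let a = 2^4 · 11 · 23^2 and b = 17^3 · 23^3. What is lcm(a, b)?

10520658896

max exponent per prime: 2^4 · 11 · 17^3 · 23^3 = 10520658896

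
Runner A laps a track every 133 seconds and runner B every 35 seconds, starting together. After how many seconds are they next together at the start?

665

133 = 7 · 19; 35 = 5 · 7
max exponents: 5 · 7 · 19 = 665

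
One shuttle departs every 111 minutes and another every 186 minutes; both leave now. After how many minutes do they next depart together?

6882

111 = 3 · 37; 186 = 2 · 3 · 31
max exponents: 2 · 3 · 31 · 37 = 6882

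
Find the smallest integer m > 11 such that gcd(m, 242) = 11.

gcd(m, 242) = 11 forces 11 | m; write m = 11s. Then gcd(11s, 11·22) = 11·gcd(s, 22), so need gcd(s, 22) = 1.
11s > 11 gives s ≥ 2. The least s ≥ 2 coprime to 22 is 3, so m = 11·3 = 33.

33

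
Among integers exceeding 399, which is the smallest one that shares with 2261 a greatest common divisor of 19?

418

2261 = 19·119. Any k with gcd(k, 2261) = 19 is a multiple of 19, say 19s, with s coprime to 119.
Need s > 399/19, so s ≥ 22. First s ≥ 22 with gcd(s, 119) = 1 is s = 22. Thus k = 19·22 = 418.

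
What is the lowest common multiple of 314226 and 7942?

113435586

314226 = 2 · 3³ · 11 · 23²; 7942 = 2 · 11 · 19²
max exponents: 2 · 3³ · 11 · 19² · 23² = 113435586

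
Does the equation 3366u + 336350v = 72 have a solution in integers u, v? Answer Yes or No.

By Bézout, 3366u + 336350v = 72 has integer solutions iff gcd(3366, 336350) | 72.
Euclid: 336350 = 99·3366 + 3116; 3366 = 1·3116 + 250; 3116 = 12·250 + 116; 250 = 2·116 + 18; 116 = 6·18 + 8; 18 = 2·8 + 2; 8 = 4·2 + 0. gcd = 2; 72 mod 2 = 0. Yes.

Yes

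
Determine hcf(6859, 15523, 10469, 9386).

361

6859 = 19³; 15523 = 19² · 43; 10469 = 19² · 29; 9386 = 2 · 13 · 19²
gcd takes min exponent of each prime: 19² = 361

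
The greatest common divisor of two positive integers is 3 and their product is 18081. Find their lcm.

gcd·lcm = product, so lcm = 18081/3 = 6027.

6027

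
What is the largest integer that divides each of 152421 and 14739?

3

152421 = 3 · 23 · 47²
14739 = 3 · 17³
Common: 3 = 3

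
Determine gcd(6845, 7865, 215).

5

6845 = 5 · 37²; 7865 = 5 · 11² · 13; 215 = 5 · 43
gcd takes min exponent of each prime: 5 = 5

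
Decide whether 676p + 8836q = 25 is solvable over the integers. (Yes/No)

gcd(676, 8836): 8836 = 13·676 + 48; 676 = 14·48 + 4; 48 = 12·4 + 0 → 4
4 does not divide 25, so a solution does not exist.

No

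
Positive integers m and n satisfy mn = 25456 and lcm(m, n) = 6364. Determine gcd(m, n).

4

From gcd × lcm = mn: gcd = 25456 / 6364 = 4.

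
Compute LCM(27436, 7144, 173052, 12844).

lcm(27436, 7144) = 27436·7144/gcd = 196002784/76 = 2578984
lcm(2578984, 173052) = 2578984·173052/gcd = 446298339168/76 = 5872346568
lcm(5872346568, 12844) = 5872346568·12844/gcd = 75424419319392/76 = 992426569992

992426569992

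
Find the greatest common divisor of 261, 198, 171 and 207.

9

261 = 3² · 29; 198 = 2 · 3² · 11; 171 = 3² · 19; 207 = 3² · 23
gcd takes min exponent of each prime: 3² = 9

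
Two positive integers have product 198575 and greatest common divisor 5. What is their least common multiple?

39715

Since gcd(u,v)·lcm(u,v) = uv, lcm = 198575/5 = 39715.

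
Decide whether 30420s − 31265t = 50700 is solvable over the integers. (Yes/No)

By Bézout, 30420s − 31265t = 50700 has integer solutions iff gcd(30420, 31265) | 50700.
Euclid: 31265 = 1·30420 + 845; 30420 = 36·845 + 0. gcd = 845; 50700 mod 845 = 0. Yes.

Yes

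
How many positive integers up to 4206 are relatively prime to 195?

Prime factors of 195: 3, 5, 13. Count integers ≤ 4206 divisible by none of them.
By inclusion–exclusion: 4206 − ⌊4206/3⌋ − ⌊4206/5⌋ − ⌊4206/13⌋ + ⌊4206/15⌋ + ⌊4206/39⌋ + ⌊4206/65⌋ − ⌊4206/195⌋ = 2070.

2070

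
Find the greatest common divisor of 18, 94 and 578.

gcd(18, 94): 94 = 5·18 + 4; 18 = 4·4 + 2; 4 = 2·2 + 0 → 2
gcd(2, 578): 578 = 289·2 + 0 → 2

2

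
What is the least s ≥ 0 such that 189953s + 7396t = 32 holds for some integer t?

Euclid: 189953 = 25·7396 + 5053; 7396 = 1·5053 + 2343; 5053 = 2·2343 + 367; 2343 = 6·367 + 141; 367 = 2·141 + 85; 141 = 1·85 + 56; 85 = 1·56 + 29; 56 = 1·29 + 27; 29 = 1·27 + 2; 27 = 13·2 + 1; 2 = 2·1 + 0 → gcd = 1; 32 = 1·32.
Back-substitution yields 189953·(-3567) + 7396·(91612) = 1, so one solution is s = -3567·32 = -114144, t = 91612·32 = 2931584.
Solutions in s differ by 7396/1 = 7396; the one in [0, 7396) is -114144 mod 7396 = 4192.

4192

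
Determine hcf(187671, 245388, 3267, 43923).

363

gcd(187671, 245388): 245388 = 1·187671 + 57717; 187671 = 3·57717 + 14520; 57717 = 3·14520 + 14157; 14520 = 1·14157 + 363; 14157 = 39·363 + 0 → 363
gcd(363, 3267): 3267 = 9·363 + 0 → 363
gcd(363, 43923): 43923 = 121·363 + 0 → 363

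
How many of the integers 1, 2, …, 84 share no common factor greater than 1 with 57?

53

57 = 3·19. Inclusion–exclusion on these primes:
84 − ⌊84/3⌋ − ⌊84/19⌋ + ⌊84/57⌋ = 53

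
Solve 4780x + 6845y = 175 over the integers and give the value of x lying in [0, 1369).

Euclid: 6845 = 1·4780 + 2065; 4780 = 2·2065 + 650; 2065 = 3·650 + 115; 650 = 5·115 + 75; 115 = 1·75 + 40; 75 = 1·40 + 35; 40 = 1·35 + 5; 35 = 7·5 + 0 → gcd = 5; 175 = 5·35.
Back-substitution yields 4780·(-179) + 6845·(125) = 5, so one solution is x = -179·35 = -6265, y = 125·35 = 4375.
Solutions in x differ by 6845/5 = 1369; the one in [0, 1369) is -6265 mod 1369 = 580.

580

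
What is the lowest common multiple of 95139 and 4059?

3900699

gcd first: 95139 = 23·4059 + 1782; 4059 = 2·1782 + 495; 1782 = 3·495 + 297; 495 = 1·297 + 198; 297 = 1·198 + 99; 198 = 2·99 + 0 → gcd = 99
lcm = 95139·4059/gcd = 386169201/99 = 3900699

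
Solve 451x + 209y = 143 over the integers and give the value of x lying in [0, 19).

17

Reduce mod 209: 451x ≡ 143 (mod 209). With g = gcd(451, 209) = 11 dividing 143, divide through: 41x ≡ 13 (mod 19).
Since gcd(41, 19) = 1, x ≡ 13·(41)⁻¹ ≡ 17 (mod 19). Smallest non-negative: 17.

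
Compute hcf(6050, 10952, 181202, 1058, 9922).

2

gcd(6050, 10952): 10952 = 1·6050 + 4902; 6050 = 1·4902 + 1148; 4902 = 4·1148 + 310; 1148 = 3·310 + 218; 310 = 1·218 + 92; 218 = 2·92 + 34; 92 = 2·34 + 24; 34 = 1·24 + 10; 24 = 2·10 + 4; 10 = 2·4 + 2; 4 = 2·2 + 0 → 2
gcd(2, 181202): 181202 = 90601·2 + 0 → 2
gcd(2, 1058): 1058 = 529·2 + 0 → 2
gcd(2, 9922): 9922 = 4961·2 + 0 → 2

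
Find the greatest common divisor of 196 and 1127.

196 = 2² · 7²
1127 = 7² · 23
Common: 7² = 49

49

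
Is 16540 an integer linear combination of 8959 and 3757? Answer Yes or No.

No

By Bézout, 8959s − 3757t = 16540 has integer solutions iff gcd(8959, 3757) | 16540.
Euclid: 8959 = 2·3757 + 1445; 3757 = 2·1445 + 867; 1445 = 1·867 + 578; 867 = 1·578 + 289; 578 = 2·289 + 0. gcd = 289; 16540 mod 289 = 67. No.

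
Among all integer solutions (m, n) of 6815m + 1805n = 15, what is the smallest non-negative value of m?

Reduce mod 1805: 6815m ≡ 15 (mod 1805). With g = gcd(6815, 1805) = 5 dividing 15, divide through: 1363m ≡ 3 (mod 361).
Since gcd(1363, 361) = 1, m ≡ 3·(1363)⁻¹ ≡ 254 (mod 361). Smallest non-negative: 254.

254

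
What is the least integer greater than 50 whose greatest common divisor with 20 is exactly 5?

55

gcd(t, 20) = 5 forces 5 | t; write t = 5s. Then gcd(5s, 5·4) = 5·gcd(s, 4), so need gcd(s, 4) = 1.
5s > 50 gives s ≥ 11. The least s ≥ 11 coprime to 4 is 11, so t = 5·11 = 55.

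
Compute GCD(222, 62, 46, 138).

2

222 = 2 · 3 · 37; 62 = 2 · 31; 46 = 2 · 23; 138 = 2 · 3 · 23
gcd takes min exponent of each prime: 2 = 2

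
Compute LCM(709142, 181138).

64226281798

709142 = 2 · 7 · 37³; 181138 = 2 · 41 · 47²
max exponents: 2 · 7 · 37³ · 41 · 47² = 64226281798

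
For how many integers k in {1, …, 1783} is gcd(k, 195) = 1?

877

Prime factors of 195: 3, 5, 13. Count integers ≤ 1783 divisible by none of them.
By inclusion–exclusion: 1783 − ⌊1783/3⌋ − ⌊1783/5⌋ − ⌊1783/13⌋ + ⌊1783/15⌋ + ⌊1783/39⌋ + ⌊1783/65⌋ − ⌊1783/195⌋ = 877.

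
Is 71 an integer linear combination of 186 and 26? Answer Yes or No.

No

By Bézout, 186m − 26n = 71 has integer solutions iff gcd(186, 26) | 71.
Euclid: 186 = 7·26 + 4; 26 = 6·4 + 2; 4 = 2·2 + 0. gcd = 2; 71 mod 2 = 1. No.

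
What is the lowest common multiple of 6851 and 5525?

gcd first: 6851 = 1·5525 + 1326; 5525 = 4·1326 + 221; 1326 = 6·221 + 0 → gcd = 221
lcm = 6851·5525/gcd = 37851775/221 = 171275

171275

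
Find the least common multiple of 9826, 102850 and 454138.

397018793050

9826 = 2 · 17³; 102850 = 2 · 5² · 11² · 17; 454138 = 2 · 17 · 19² · 37
lcm takes max exponent of each prime: 2 · 5² · 11² · 17³ · 19² · 37 = 397018793050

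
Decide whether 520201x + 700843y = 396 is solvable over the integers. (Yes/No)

gcd(520201, 700843): 700843 = 1·520201 + 180642; 520201 = 2·180642 + 158917; 180642 = 1·158917 + 21725; 158917 = 7·21725 + 6842; 21725 = 3·6842 + 1199; 6842 = 5·1199 + 847; 1199 = 1·847 + 352; 847 = 2·352 + 143; 352 = 2·143 + 66; 143 = 2·66 + 11; 66 = 6·11 + 0 → 11
11 divides 396, so a solution exists.

Yes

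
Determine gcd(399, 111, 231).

3

gcd(399, 111): 399 = 3·111 + 66; 111 = 1·66 + 45; 66 = 1·45 + 21; 45 = 2·21 + 3; 21 = 7·3 + 0 → 3
gcd(3, 231): 231 = 77·3 + 0 → 3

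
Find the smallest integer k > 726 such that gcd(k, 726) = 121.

gcd(k, 726) = 121 forces 121 | k; write k = 121s. Then gcd(121s, 121·6) = 121·gcd(s, 6), so need gcd(s, 6) = 1.
121s > 726 gives s ≥ 7. The least s ≥ 7 coprime to 6 is 7, so k = 121·7 = 847.

847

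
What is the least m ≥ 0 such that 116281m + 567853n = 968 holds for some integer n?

Reduce mod 567853: 116281m ≡ 968 (mod 567853). With g = gcd(116281, 567853) = 121 dividing 968, divide through: 961m ≡ 8 (mod 4693).
Since gcd(961, 4693) = 1, m ≡ 8·(961)⁻¹ ≡ 1006 (mod 4693). Smallest non-negative: 1006.

1006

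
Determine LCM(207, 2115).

207 = 3² · 23; 2115 = 3² · 5 · 47
max exponents: 3² · 5 · 23 · 47 = 48645

48645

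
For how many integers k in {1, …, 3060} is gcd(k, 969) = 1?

1818

969 = 3·17·19. Inclusion–exclusion on these primes:
3060 − ⌊3060/3⌋ − ⌊3060/17⌋ − ⌊3060/19⌋ + ⌊3060/51⌋ + ⌊3060/57⌋ + ⌊3060/323⌋ − ⌊3060/969⌋ = 1818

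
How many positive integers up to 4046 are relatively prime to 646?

Prime factors of 646: 2, 17, 19. Count integers ≤ 4046 divisible by none of them.
By inclusion–exclusion: 4046 − ⌊4046/2⌋ − ⌊4046/17⌋ − ⌊4046/19⌋ + ⌊4046/34⌋ + ⌊4046/38⌋ + ⌊4046/323⌋ − ⌊4046/646⌋ = 1804.

1804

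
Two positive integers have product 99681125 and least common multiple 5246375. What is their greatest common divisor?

19

gcd·lcm = product, so gcd = 99681125/5246375 = 19.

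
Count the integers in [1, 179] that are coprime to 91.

Prime factors of 91: 7, 13. Count integers ≤ 179 divisible by none of them.
By inclusion–exclusion: 179 − ⌊179/7⌋ − ⌊179/13⌋ + ⌊179/91⌋ = 142.

142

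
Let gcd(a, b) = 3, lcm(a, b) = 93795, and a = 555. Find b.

Using ab = gcd(a,b)·lcm(a,b) = 3·93795 = 281385, we get b = 281385/555 = 507.

507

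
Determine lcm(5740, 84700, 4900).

5740 = 2² · 5 · 7 · 41; 84700 = 2² · 5² · 7 · 11²; 4900 = 2² · 5² · 7²
lcm takes max exponent of each prime: 2² · 5² · 7² · 11² · 41 = 24308900

24308900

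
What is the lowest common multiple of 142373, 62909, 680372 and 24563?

142373 = 7 · 11 · 43²; 62909 = 7 · 11 · 19 · 43; 680372 = 2² · 7 · 11 · 47²; 24563 = 7 · 11² · 29
lcm takes max exponent of each prime: 2² · 7 · 11² · 19 · 29 · 43² · 47² = 7624785445508

7624785445508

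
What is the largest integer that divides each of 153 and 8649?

9

153 = 3² · 17
8649 = 3² · 31²
Common: 3² = 9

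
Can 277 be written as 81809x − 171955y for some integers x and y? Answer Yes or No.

By Bézout, 81809x − 171955y = 277 has integer solutions iff gcd(81809, 171955) | 277.
Euclid: 171955 = 2·81809 + 8337; 81809 = 9·8337 + 6776; 8337 = 1·6776 + 1561; 6776 = 4·1561 + 532; 1561 = 2·532 + 497; 532 = 1·497 + 35; 497 = 14·35 + 7; 35 = 5·7 + 0. gcd = 7; 277 mod 7 = 4. No.

No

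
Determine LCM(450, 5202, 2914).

189482850

lcm(450, 5202) = 450·5202/gcd = 2340900/18 = 130050
lcm(130050, 2914) = 130050·2914/gcd = 378965700/2 = 189482850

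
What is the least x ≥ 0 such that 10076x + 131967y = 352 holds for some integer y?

Euclid: 131967 = 13·10076 + 979; 10076 = 10·979 + 286; 979 = 3·286 + 121; 286 = 2·121 + 44; 121 = 2·44 + 33; 44 = 1·33 + 11; 33 = 3·11 + 0 → gcd = 11; 352 = 11·32.
Back-substitution yields 10076·(3235) + 131967·(-247) = 11, so one solution is x = 3235·32 = 103520, y = -247·32 = -7904.
Solutions in x differ by 131967/11 = 11997; the one in [0, 11997) is 103520 mod 11997 = 7544.

7544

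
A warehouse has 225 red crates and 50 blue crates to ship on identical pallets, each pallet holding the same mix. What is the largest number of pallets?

25

Euclid: 225 = 4·50 + 25; 50 = 2·25 + 0. Last nonzero remainder: 25.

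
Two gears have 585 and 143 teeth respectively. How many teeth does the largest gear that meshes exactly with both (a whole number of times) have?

585 = 3² · 5 · 13
143 = 11 · 13
Common: 13 = 13

13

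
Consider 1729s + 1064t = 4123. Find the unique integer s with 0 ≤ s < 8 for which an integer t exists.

3

Reduce mod 1064: 1729s ≡ 4123 (mod 1064). With g = gcd(1729, 1064) = 133 dividing 4123, divide through: 13s ≡ 31 (mod 8).
Since gcd(13, 8) = 1, s ≡ 31·(13)⁻¹ ≡ 3 (mod 8). Smallest non-negative: 3.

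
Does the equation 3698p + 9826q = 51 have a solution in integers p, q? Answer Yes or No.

No

gcd(3698, 9826): 9826 = 2·3698 + 2430; 3698 = 1·2430 + 1268; 2430 = 1·1268 + 1162; 1268 = 1·1162 + 106; 1162 = 10·106 + 102; 106 = 1·102 + 4; 102 = 25·4 + 2; 4 = 2·2 + 0 → 2
2 does not divide 51, so a solution does not exist.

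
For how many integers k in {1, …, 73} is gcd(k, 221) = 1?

64

221 = 13·17. Inclusion–exclusion on these primes:
73 − ⌊73/13⌋ − ⌊73/17⌋ + ⌊73/221⌋ = 64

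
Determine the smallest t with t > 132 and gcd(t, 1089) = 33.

165

Multiples of 33 above 132: 33·5, 33·6, … . Need the cofactor coprime to 1089/33 = 33.
Checking s = 5, 6, … the first with gcd(s, 33) = 1 is s = 5, giving 165.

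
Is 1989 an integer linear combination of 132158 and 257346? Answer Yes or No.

No

By Bézout, 132158s − 257346t = 1989 has integer solutions iff gcd(132158, 257346) | 1989.
Euclid: 257346 = 1·132158 + 125188; 132158 = 1·125188 + 6970; 125188 = 17·6970 + 6698; 6970 = 1·6698 + 272; 6698 = 24·272 + 170; 272 = 1·170 + 102; 170 = 1·102 + 68; 102 = 1·68 + 34; 68 = 2·34 + 0. gcd = 34; 1989 mod 34 = 17. No.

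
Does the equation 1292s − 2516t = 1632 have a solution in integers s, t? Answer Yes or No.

Yes

By Bézout, 1292s − 2516t = 1632 has integer solutions iff gcd(1292, 2516) | 1632.
Euclid: 2516 = 1·1292 + 1224; 1292 = 1·1224 + 68; 1224 = 18·68 + 0. gcd = 68; 1632 mod 68 = 0. Yes.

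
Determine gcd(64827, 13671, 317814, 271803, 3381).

147

64827 = 3³ · 7⁴; 13671 = 3² · 7² · 31; 317814 = 2 · 3 · 7² · 23 · 47; 271803 = 3 · 7² · 43²; 3381 = 3 · 7² · 23
gcd takes min exponent of each prime: 3 · 7² = 147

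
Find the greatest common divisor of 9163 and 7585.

1

9163 = 7² · 11 · 17
7585 = 5 · 37 · 41
Common: 1 = 1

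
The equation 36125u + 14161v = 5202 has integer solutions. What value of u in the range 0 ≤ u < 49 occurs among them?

17

Reduce mod 14161: 36125u ≡ 5202 (mod 14161). With g = gcd(36125, 14161) = 289 dividing 5202, divide through: 125u ≡ 18 (mod 49).
Since gcd(125, 49) = 1, u ≡ 18·(125)⁻¹ ≡ 17 (mod 49). Smallest non-negative: 17.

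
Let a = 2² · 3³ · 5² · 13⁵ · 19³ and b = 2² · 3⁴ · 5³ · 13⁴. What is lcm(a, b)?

103141296823500

max exponent per prime: 2² · 3⁴ · 5³ · 13⁵ · 19³ = 103141296823500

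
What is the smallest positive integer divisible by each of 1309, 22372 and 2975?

lcm(1309, 22372) = 1309·22372/gcd = 29284948/119 = 246092
lcm(246092, 2975) = 246092·2975/gcd = 732123700/119 = 6152300

6152300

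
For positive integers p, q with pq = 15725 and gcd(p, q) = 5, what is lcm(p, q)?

3145

For any two positive integers, gcd × lcm equals their product. Hence lcm = 15725 / 5 = 3145.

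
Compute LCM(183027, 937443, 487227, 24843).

183027 = 3 · 13² · 19²; 937443 = 3 · 13² · 43²; 487227 = 3 · 13² · 31²; 24843 = 3 · 7² · 13²
lcm takes max exponent of each prime: 3 · 7² · 13² · 19² · 31² · 43² = 15935714487147

15935714487147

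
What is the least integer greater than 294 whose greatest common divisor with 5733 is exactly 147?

gcd(m, 5733) = 147 forces 147 | m; write m = 147s. Then gcd(147s, 147·39) = 147·gcd(s, 39), so need gcd(s, 39) = 1.
147s > 294 gives s ≥ 3. The least s ≥ 3 coprime to 39 is 4, so m = 147·4 = 588.

588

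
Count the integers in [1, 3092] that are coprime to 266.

1256

Prime factors of 266: 2, 7, 19. Count integers ≤ 3092 divisible by none of them.
By inclusion–exclusion: 3092 − ⌊3092/2⌋ − ⌊3092/7⌋ − ⌊3092/19⌋ + ⌊3092/14⌋ + ⌊3092/38⌋ + ⌊3092/133⌋ − ⌊3092/266⌋ = 1256.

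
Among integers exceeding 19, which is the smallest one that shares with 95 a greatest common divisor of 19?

gcd(a, 95) = 19 forces 19 | a; write a = 19s. Then gcd(19s, 19·5) = 19·gcd(s, 5), so need gcd(s, 5) = 1.
19s > 19 gives s ≥ 2. The least s ≥ 2 coprime to 5 is 2, so a = 19·2 = 38.

38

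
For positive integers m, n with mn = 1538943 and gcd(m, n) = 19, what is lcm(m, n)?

gcd·lcm = product, so lcm = 1538943/19 = 80997.

80997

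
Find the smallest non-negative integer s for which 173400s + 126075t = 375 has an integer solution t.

8

gcd(173400, 126075) = 75 (Euclid: 173400 = 1·126075 + 47325; 126075 = 2·47325 + 31425; 47325 = 1·31425 + 15900; 31425 = 1·15900 + 15525; 15900 = 1·15525 + 375; 15525 = 41·375 + 150; 375 = 2·150 + 75; 150 = 2·75 + 0), and 75 | 375.
Extended Euclid: 173400·(674) + 126075·(-927) = 75. Scale by 5: s₀ = 3370.
General solution s = s₀ + 1681k; reducing mod 1681 gives s = 8 (and t = -11).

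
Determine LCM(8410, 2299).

gcd first: 8410 = 3·2299 + 1513; 2299 = 1·1513 + 786; 1513 = 1·786 + 727; 786 = 1·727 + 59; 727 = 12·59 + 19; 59 = 3·19 + 2; 19 = 9·2 + 1; 2 = 2·1 + 0 → gcd = 1
lcm = 8410·2299/gcd = 19334590/1 = 19334590

19334590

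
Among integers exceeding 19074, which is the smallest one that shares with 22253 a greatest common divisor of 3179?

gcd(x, 22253) = 3179 forces 3179 | x; write x = 3179s. Then gcd(3179s, 3179·7) = 3179·gcd(s, 7), so need gcd(s, 7) = 1.
3179s > 19074 gives s ≥ 7. The least s ≥ 7 coprime to 7 is 8, so x = 3179·8 = 25432.

25432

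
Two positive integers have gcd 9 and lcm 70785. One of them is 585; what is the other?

a·b = gcd·lcm = 9·70785 = 637065, so b = 637065/585 = 1089.

1089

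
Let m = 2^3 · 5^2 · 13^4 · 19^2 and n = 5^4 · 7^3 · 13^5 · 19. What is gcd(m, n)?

min exponent per shared prime: 5^2 · 13^4 · 19 = 13566475

13566475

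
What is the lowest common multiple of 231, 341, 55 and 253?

823515

lcm(231, 341) = 231·341/gcd = 78771/11 = 7161
lcm(7161, 55) = 7161·55/gcd = 393855/11 = 35805
lcm(35805, 253) = 35805·253/gcd = 9058665/11 = 823515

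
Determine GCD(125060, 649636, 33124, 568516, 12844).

676

gcd(125060, 649636): 649636 = 5·125060 + 24336; 125060 = 5·24336 + 3380; 24336 = 7·3380 + 676; 3380 = 5·676 + 0 → 676
gcd(676, 33124): 33124 = 49·676 + 0 → 676
gcd(676, 568516): 568516 = 841·676 + 0 → 676
gcd(676, 12844): 12844 = 19·676 + 0 → 676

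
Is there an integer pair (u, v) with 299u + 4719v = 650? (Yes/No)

Yes

By Bézout, 299u + 4719v = 650 has integer solutions iff gcd(299, 4719) | 650.
Euclid: 4719 = 15·299 + 234; 299 = 1·234 + 65; 234 = 3·65 + 39; 65 = 1·39 + 26; 39 = 1·26 + 13; 26 = 2·13 + 0. gcd = 13; 650 mod 13 = 0. Yes.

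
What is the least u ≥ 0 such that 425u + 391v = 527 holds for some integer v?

Reduce mod 391: 425u ≡ 527 (mod 391). With g = gcd(425, 391) = 17 dividing 527, divide through: 25u ≡ 31 (mod 23).
Since gcd(25, 23) = 1, u ≡ 31·(25)⁻¹ ≡ 4 (mod 23). Smallest non-negative: 4.

4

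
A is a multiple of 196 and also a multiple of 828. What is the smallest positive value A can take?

40572

196 = 2² · 7²; 828 = 2² · 3² · 23
max exponents: 2² · 3² · 7² · 23 = 40572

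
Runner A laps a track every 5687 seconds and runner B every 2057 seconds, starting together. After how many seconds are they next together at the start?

gcd first: 5687 = 2·2057 + 1573; 2057 = 1·1573 + 484; 1573 = 3·484 + 121; 484 = 4·121 + 0 → gcd = 121
lcm = 5687·2057/gcd = 11698159/121 = 96679

96679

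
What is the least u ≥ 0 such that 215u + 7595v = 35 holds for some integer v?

742

Reduce mod 7595: 215u ≡ 35 (mod 7595). With g = gcd(215, 7595) = 5 dividing 35, divide through: 43u ≡ 7 (mod 1519).
Since gcd(43, 1519) = 1, u ≡ 7·(43)⁻¹ ≡ 742 (mod 1519). Smallest non-negative: 742.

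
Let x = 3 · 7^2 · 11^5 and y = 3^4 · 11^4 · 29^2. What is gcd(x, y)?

min exponent per shared prime: 3 · 11^4 = 43923

43923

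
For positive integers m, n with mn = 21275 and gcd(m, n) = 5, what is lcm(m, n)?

Since gcd(m,n)·lcm(m,n) = mn, lcm = 21275/5 = 4255.

4255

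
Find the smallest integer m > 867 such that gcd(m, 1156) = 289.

1445

Multiples of 289 above 867: 289·4, 289·5, … . Need the cofactor coprime to 1156/289 = 4.
Checking s = 4, 5, … the first with gcd(s, 4) = 1 is s = 5, giving 1445.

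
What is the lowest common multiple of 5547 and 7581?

5547 = 3 · 43²; 7581 = 3 · 7 · 19²
max exponents: 3 · 7 · 19² · 43² = 14017269

14017269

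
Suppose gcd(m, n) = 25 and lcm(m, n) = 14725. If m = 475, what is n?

Using mn = gcd(m,n)·lcm(m,n) = 25·14725 = 368125, we get n = 368125/475 = 775.

775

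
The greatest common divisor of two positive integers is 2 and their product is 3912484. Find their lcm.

1956242

gcd·lcm = product, so lcm = 3912484/2 = 1956242.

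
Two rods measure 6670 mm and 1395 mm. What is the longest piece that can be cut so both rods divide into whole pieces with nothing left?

5

6670 = 2 · 5 · 23 · 29
1395 = 3² · 5 · 31
Common: 5 = 5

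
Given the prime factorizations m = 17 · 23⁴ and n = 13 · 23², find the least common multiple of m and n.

max exponent per prime: 13 · 17 · 23⁴ = 61844861

61844861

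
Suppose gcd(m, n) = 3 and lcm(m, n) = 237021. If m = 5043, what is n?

Using mn = gcd(m,n)·lcm(m,n) = 3·237021 = 711063, we get n = 711063/5043 = 141.

141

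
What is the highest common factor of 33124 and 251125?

Euclid: 251125 = 7·33124 + 19257; 33124 = 1·19257 + 13867; 19257 = 1·13867 + 5390; 13867 = 2·5390 + 3087; 5390 = 1·3087 + 2303; 3087 = 1·2303 + 784; 2303 = 2·784 + 735; 784 = 1·735 + 49; 735 = 15·49 + 0. Last nonzero remainder: 49.

49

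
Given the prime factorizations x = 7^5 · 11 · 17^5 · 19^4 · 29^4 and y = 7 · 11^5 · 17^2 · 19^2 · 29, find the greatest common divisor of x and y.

232966657

min exponent per shared prime: 7 · 11 · 17^2 · 19^2 · 29 = 232966657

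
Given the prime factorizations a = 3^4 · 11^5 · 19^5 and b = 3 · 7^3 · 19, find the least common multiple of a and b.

11079255287621367

max exponent per prime: 3^4 · 7^3 · 11^5 · 19^5 = 11079255287621367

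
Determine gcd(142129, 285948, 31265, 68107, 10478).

169

gcd(142129, 285948): 285948 = 2·142129 + 1690; 142129 = 84·1690 + 169; 1690 = 10·169 + 0 → 169
gcd(169, 31265): 31265 = 185·169 + 0 → 169
gcd(169, 68107): 68107 = 403·169 + 0 → 169
gcd(169, 10478): 10478 = 62·169 + 0 → 169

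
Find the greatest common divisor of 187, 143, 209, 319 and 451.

11

gcd(187, 143): 187 = 1·143 + 44; 143 = 3·44 + 11; 44 = 4·11 + 0 → 11
gcd(11, 209): 209 = 19·11 + 0 → 11
gcd(11, 319): 319 = 29·11 + 0 → 11
gcd(11, 451): 451 = 41·11 + 0 → 11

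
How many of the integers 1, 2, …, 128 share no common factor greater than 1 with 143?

143 = 11·13. Inclusion–exclusion on these primes:
128 − ⌊128/11⌋ − ⌊128/13⌋ + ⌊128/143⌋ = 108

108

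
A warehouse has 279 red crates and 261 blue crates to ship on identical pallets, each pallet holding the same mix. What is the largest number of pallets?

Euclid: 279 = 1·261 + 18; 261 = 14·18 + 9; 18 = 2·9 + 0. Last nonzero remainder: 9.

9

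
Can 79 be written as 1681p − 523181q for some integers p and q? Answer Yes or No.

Yes

By Bézout, 1681p − 523181q = 79 has integer solutions iff gcd(1681, 523181) | 79.
Euclid: 523181 = 311·1681 + 390; 1681 = 4·390 + 121; 390 = 3·121 + 27; 121 = 4·27 + 13; 27 = 2·13 + 1; 13 = 13·1 + 0. gcd = 1; 79 mod 1 = 0. Yes.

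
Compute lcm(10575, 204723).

10575 = 3² · 5² · 47; 204723 = 3² · 23² · 43
max exponents: 3² · 5² · 23² · 43 · 47 = 240549525

240549525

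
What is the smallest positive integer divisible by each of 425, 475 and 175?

lcm(425, 475) = 425·475/gcd = 201875/25 = 8075
lcm(8075, 175) = 8075·175/gcd = 1413125/25 = 56525

56525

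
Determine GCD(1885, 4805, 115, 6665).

5

gcd(1885, 4805): 4805 = 2·1885 + 1035; 1885 = 1·1035 + 850; 1035 = 1·850 + 185; 850 = 4·185 + 110; 185 = 1·110 + 75; 110 = 1·75 + 35; 75 = 2·35 + 5; 35 = 7·5 + 0 → 5
gcd(5, 115): 115 = 23·5 + 0 → 5
gcd(5, 6665): 6665 = 1333·5 + 0 → 5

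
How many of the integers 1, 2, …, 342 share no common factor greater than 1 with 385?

Prime factors of 385: 5, 7, 11. Count integers ≤ 342 divisible by none of them.
By inclusion–exclusion: 342 − ⌊342/5⌋ − ⌊342/7⌋ − ⌊342/11⌋ + ⌊342/35⌋ + ⌊342/55⌋ + ⌊342/77⌋ − ⌊342/385⌋ = 214.

214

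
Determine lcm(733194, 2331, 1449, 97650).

21024337950

lcm(733194, 2331) = 733194·2331/gcd = 1709075214/63 = 27128178
lcm(27128178, 1449) = 27128178·1449/gcd = 39308729922/1449 = 27128178
lcm(27128178, 97650) = 27128178·97650/gcd = 2649066581700/126 = 21024337950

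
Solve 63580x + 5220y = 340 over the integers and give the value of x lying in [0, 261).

Euclid: 63580 = 12·5220 + 940; 5220 = 5·940 + 520; 940 = 1·520 + 420; 520 = 1·420 + 100; 420 = 4·100 + 20; 100 = 5·20 + 0 → gcd = 20; 340 = 20·17.
Back-substitution yields 63580·(50) + 5220·(-609) = 20, so one solution is x = 50·17 = 850, y = -609·17 = -10353.
Solutions in x differ by 5220/20 = 261; the one in [0, 261) is 850 mod 261 = 67.

67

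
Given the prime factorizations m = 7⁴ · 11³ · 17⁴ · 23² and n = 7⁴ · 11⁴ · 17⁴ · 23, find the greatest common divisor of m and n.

6138944923573

min exponent per shared prime: 7⁴ · 11³ · 17⁴ · 23 = 6138944923573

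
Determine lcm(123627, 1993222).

gcd first: 1993222 = 16·123627 + 15190; 123627 = 8·15190 + 2107; 15190 = 7·2107 + 441; 2107 = 4·441 + 343; 441 = 1·343 + 98; 343 = 3·98 + 49; 98 = 2·49 + 0 → gcd = 49
lcm = 123627·1993222/gcd = 246416056194/49 = 5028899106

5028899106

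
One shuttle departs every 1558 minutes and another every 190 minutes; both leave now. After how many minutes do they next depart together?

7790

gcd first: 1558 = 8·190 + 38; 190 = 5·38 + 0 → gcd = 38
lcm = 1558·190/gcd = 296020/38 = 7790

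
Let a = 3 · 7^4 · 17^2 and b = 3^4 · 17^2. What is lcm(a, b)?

max exponent per prime: 3^4 · 7^4 · 17^2 = 56205009

56205009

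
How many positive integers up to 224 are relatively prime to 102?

70

102 = 2·3·17. Inclusion–exclusion on these primes:
224 − ⌊224/2⌋ − ⌊224/3⌋ − ⌊224/17⌋ + ⌊224/6⌋ + ⌊224/34⌋ + ⌊224/51⌋ − ⌊224/102⌋ = 70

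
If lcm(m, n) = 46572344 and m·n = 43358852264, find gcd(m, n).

931

From gcd × lcm = mn: gcd = 43358852264 / 46572344 = 931.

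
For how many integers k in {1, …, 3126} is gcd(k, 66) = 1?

947

Prime factors of 66: 2, 3, 11. Count integers ≤ 3126 divisible by none of them.
By inclusion–exclusion: 3126 − ⌊3126/2⌋ − ⌊3126/3⌋ − ⌊3126/11⌋ + ⌊3126/6⌋ + ⌊3126/22⌋ + ⌊3126/33⌋ − ⌊3126/66⌋ = 947.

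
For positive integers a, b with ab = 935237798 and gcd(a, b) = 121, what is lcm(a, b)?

For any two positive integers, gcd × lcm equals their product. Hence lcm = 935237798 / 121 = 7729238.

7729238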